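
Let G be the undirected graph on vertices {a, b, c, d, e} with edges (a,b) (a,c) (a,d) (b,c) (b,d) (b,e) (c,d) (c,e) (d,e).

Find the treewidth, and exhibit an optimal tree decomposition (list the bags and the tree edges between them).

Treewidth 3.
Bags: B1 = {b, c, d, e}  B2 = {a, b, c, d}
Tree: B1–B2

The largest bag has 4 vertices, giving width 3; this decomposition certifies tw(G) ≤ 3. Conversely, {b, c, d, e} is a clique of size 4, and the vertices of any clique must share a bag in every tree decomposition; so some bag has ≥ 4 vertices and tw(G) ≥ 3. The upper and lower bounds meet at 3, so that is the treewidth.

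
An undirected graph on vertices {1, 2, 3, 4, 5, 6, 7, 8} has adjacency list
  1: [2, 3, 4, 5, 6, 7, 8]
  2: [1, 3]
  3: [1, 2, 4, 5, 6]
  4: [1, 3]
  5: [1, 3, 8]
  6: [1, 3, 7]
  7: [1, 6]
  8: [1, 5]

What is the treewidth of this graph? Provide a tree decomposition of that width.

Each bag holds 3 vertices, so the decomposition has width 2, which upper-bounds the treewidth. On the other hand G contains the 3-clique {1, 5, 8}. A clique must lie in a single bag of any decomposition, so no decomposition can have width below 2. Hence tw(G) = 2 exactly.

Treewidth 2.
Bags: B1 = {1, 3, 4}  B2 = {1, 3, 5}  B3 = {1, 2, 3}  B4 = {1, 3, 6}  B5 = {1, 6, 7}  B6 = {1, 5, 8}
Tree: B1–B2, B1–B3, B3–B4, B4–B5, B2–B6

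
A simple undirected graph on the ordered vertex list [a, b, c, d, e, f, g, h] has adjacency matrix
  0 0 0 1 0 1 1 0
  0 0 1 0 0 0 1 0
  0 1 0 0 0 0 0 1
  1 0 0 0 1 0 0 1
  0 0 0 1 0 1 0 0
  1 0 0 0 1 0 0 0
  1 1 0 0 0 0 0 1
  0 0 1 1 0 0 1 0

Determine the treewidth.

A width-2 tree decomposition is:
Bags: B1 = {b, c, h}  B2 = {b, g, h}  B3 = {d, g, h}  B4 = {a, d, g}  B5 = {a, d, e}  B6 = {a, e, f}
Tree: B1–B2, B2–B3, B3–B4, B4–B5, B5–B6
Every bag has size at most 3, so the width is 3 − 1 = 2 and tw(G) ≤ 2. For the lower bound, G contains the cycle c–b–g–h–c, so G is not a forest; only forests have treewidth ≤ 1, hence tw(G) ≥ 2. The upper and lower bounds meet at 2, so that is the treewidth.

2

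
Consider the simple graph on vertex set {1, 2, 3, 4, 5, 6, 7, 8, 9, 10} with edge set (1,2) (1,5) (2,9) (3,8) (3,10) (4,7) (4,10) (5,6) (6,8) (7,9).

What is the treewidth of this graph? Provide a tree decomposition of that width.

Treewidth 2.
One optimal decomposition is:
Bags: B1 = {3, 6, 8}  B2 = {3, 6, 10}  B3 = {4, 6, 10}  B4 = {4, 6, 7}  B5 = {6, 7, 9}  B6 = {2, 6, 9}  B7 = {1, 2, 6}  B8 = {1, 5, 6}
Tree: B1–B2, B2–B3, B3–B4, B4–B5, B5–B6, B6–B7, B7–B8

Every bag has size at most 3, so the width is 3 − 1 = 2 and tw(G) ≤ 2. Since 6–8–3–10–4–7–9–2–1–5–6 is a cycle in G, G is not acyclic. Forests are exactly the graphs of treewidth ≤ 1, so tw(G) ≥ 2. The upper and lower bounds meet at 2, so that is the treewidth.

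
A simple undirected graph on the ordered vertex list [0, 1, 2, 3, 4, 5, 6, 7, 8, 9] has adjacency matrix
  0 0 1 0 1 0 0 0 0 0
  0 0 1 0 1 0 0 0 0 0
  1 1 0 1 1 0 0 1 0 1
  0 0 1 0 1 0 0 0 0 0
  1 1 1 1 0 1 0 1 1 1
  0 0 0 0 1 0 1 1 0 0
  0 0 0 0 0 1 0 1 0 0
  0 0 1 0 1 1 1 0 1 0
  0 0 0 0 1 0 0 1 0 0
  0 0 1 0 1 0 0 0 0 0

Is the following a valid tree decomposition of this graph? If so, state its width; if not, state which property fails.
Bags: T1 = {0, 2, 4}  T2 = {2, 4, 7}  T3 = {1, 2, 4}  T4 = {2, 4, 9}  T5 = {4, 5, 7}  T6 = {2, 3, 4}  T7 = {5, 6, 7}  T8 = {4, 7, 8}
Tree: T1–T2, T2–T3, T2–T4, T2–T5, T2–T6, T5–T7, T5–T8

Yes; width 2.

Every vertex of G appears in some bag (union = {0, 1, 2, 3, 4, 5, 6, 7, 8, 9}); every edge is covered by a bag; and for each vertex v the set of bags containing v is connected in the bag tree. The decomposition is therefore valid. The largest bag has 3 vertices, so the width is 2.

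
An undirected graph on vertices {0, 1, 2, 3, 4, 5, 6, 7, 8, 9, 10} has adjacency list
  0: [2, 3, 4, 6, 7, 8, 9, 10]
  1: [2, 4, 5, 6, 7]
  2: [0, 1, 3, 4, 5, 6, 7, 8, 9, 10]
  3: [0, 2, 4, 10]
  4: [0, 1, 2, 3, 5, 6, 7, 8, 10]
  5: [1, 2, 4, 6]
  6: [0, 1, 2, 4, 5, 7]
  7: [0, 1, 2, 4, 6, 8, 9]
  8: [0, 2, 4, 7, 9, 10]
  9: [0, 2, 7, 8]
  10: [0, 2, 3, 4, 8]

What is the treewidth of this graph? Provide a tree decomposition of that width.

Treewidth 4.
One such decomposition:
Bags: B1 = {0, 2, 4, 8, 10}  B2 = {0, 2, 4, 7, 8}  B3 = {0, 2, 4, 6, 7}  B4 = {1, 2, 4, 6, 7}  B5 = {0, 2, 7, 8, 9}  B6 = {1, 2, 4, 5, 6}  B7 = {0, 2, 3, 4, 10}
Tree: B1–B2, B2–B3, B3–B4, B2–B5, B4–B6, B1–B7

Every bag has size at most 5, so the width is 5 − 1 = 4 and tw(G) ≤ 4. Conversely, {0, 2, 7, 8, 9} is a clique of size 5, and the vertices of any clique must share a bag in every tree decomposition; so some bag has ≥ 5 vertices and tw(G) ≥ 4. Combining the bounds, tw(G) = 4.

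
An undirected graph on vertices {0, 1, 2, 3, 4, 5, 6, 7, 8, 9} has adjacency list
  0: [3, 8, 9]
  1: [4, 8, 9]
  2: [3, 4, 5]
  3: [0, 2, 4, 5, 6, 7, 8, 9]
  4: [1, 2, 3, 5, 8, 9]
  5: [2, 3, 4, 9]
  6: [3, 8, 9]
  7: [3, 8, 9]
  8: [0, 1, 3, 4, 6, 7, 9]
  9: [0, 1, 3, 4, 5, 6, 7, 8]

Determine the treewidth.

A width-3 tree decomposition is:
Bags: B1 = {3, 6, 8, 9}  B2 = {3, 4, 8, 9}  B3 = {1, 4, 8, 9}  B4 = {3, 4, 5, 9}  B5 = {3, 7, 8, 9}  B6 = {0, 3, 8, 9}  B7 = {2, 3, 4, 5}
Tree: B1–B2, B2–B3, B2–B4, B1–B5, B1–B6, B4–B7
The largest bag has 4 vertices, giving width 3; this decomposition certifies tw(G) ≤ 3. For the lower bound, the 4 vertices {1, 4, 8, 9} are pairwise adjacent, and any tree decomposition puts a clique entirely inside one bag — forcing width ≥ 3. Therefore the treewidth is 3.

3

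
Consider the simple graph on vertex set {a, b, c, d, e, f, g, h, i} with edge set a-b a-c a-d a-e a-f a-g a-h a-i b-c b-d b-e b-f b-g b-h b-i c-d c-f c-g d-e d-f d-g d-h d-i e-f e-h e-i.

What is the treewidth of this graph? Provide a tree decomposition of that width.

Every bag has size at most 5, so the width is 5 − 1 = 4 and tw(G) ≤ 4. For the lower bound, the 5 vertices {a, b, c, d, g} are pairwise adjacent, and any tree decomposition puts a clique entirely inside one bag — forcing width ≥ 4. Combining the bounds, tw(G) = 4.

Treewidth 4.
One such decomposition:
Bags: B1 = {a, b, d, e, f}  B2 = {a, b, d, e, i}  B3 = {a, b, c, d, f}  B4 = {a, b, d, e, h}  B5 = {a, b, c, d, g}
Tree: B1–B2, B1–B3, B1–B4, B3–B5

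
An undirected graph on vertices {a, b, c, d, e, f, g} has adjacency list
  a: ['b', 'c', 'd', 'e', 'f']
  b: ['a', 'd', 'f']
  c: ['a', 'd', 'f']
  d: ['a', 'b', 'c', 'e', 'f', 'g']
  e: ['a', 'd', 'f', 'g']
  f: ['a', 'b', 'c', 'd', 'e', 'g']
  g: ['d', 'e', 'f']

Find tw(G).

3

A width-3 tree decomposition is:
Bags: B1 = {d, e, f, g}  B2 = {a, d, e, f}  B3 = {a, c, d, f}  B4 = {a, b, d, f}
Tree: B1–B2, B2–B3, B3–B4
Every bag has size at most 4, so the width is 4 − 1 = 3 and tw(G) ≤ 3. For the lower bound, the 4 vertices {d, e, f, g} are pairwise adjacent, and any tree decomposition puts a clique entirely inside one bag — forcing width ≥ 3. The upper and lower bounds meet at 3, so that is the treewidth.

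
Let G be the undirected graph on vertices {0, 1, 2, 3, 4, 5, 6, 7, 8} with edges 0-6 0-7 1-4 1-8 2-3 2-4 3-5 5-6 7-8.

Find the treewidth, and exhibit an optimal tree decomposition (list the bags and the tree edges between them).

Treewidth 2.
One optimal decomposition is:
Bags: B1 = {0, 7, 8}  B2 = {0, 1, 8}  B3 = {0, 1, 4}  B4 = {0, 2, 4}  B5 = {0, 2, 3}  B6 = {0, 3, 5}  B7 = {0, 5, 6}
Tree: B1–B2, B2–B3, B3–B4, B4–B5, B5–B6, B6–B7

Every bag has size at most 3, so the width is 3 − 1 = 2 and tw(G) ≤ 2. For the lower bound, G contains the cycle 0–7–8–1–4–2–3–5–6–0, so G is not a forest; only forests have treewidth ≤ 1, hence tw(G) ≥ 2. The upper and lower bounds meet at 2, so that is the treewidth.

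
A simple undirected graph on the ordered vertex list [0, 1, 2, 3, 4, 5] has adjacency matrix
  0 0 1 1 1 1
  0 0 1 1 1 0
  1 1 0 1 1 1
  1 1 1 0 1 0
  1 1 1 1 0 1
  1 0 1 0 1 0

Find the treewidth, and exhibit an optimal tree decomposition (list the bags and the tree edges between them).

Treewidth 3.
Bags: B1 = {0, 2, 3, 4}  B2 = {0, 2, 4, 5}  B3 = {1, 2, 3, 4}
Tree: B1–B2, B1–B3

The largest bag has 4 vertices, giving width 3; this decomposition certifies tw(G) ≤ 3. For the lower bound, the 4 vertices {0, 2, 3, 4} are pairwise adjacent, and any tree decomposition puts a clique entirely inside one bag — forcing width ≥ 3. Combining the bounds, tw(G) = 3.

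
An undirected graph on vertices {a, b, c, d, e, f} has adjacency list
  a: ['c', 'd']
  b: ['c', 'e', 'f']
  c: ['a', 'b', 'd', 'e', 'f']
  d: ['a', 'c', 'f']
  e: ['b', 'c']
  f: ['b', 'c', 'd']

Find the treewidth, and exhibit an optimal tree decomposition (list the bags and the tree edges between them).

Treewidth 2.
One optimal decomposition is:
Bags: B1 = {c, d, f}  B2 = {b, c, f}  B3 = {a, c, d}  B4 = {b, c, e}
Tree: B1–B2, B1–B3, B2–B4

The largest bag has 3 vertices, giving width 2; this decomposition certifies tw(G) ≤ 2. On the other hand G contains the 3-clique {a, c, d}. A clique must lie in a single bag of any decomposition, so no decomposition can have width below 2. The upper and lower bounds meet at 2, so that is the treewidth.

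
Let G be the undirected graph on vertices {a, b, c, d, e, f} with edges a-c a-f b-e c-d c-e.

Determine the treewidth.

A width-1 tree decomposition is:
Bags: B1 = {a, c}  B2 = {c, e}  B3 = {c, d}  B4 = {a, f}  B5 = {b, e}
Tree: B1–B2, B2–B3, B1–B4, B2–B5
Every bag has size at most 2, so the width is 2 − 1 = 1 and tw(G) ≤ 1. Any graph with an edge has treewidth ≥ 1, and G has the edge c–a. Combining the bounds, tw(G) = 1.

1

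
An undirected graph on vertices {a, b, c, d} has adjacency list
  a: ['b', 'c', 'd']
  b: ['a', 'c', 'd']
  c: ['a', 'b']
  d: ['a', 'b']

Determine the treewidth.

A width-2 tree decomposition is:
Bags: B1 = {a, b, d}  B2 = {a, b, c}
Tree: B1–B2
Each bag holds 3 vertices, so the decomposition has width 2, which upper-bounds the treewidth. For the lower bound, the 3 vertices {a, b, d} are pairwise adjacent, and any tree decomposition puts a clique entirely inside one bag — forcing width ≥ 2. Therefore the treewidth is 2.

2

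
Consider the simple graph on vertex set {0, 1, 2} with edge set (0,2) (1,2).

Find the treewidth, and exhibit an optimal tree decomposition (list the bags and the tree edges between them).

Each bag holds 2 vertices, so the decomposition has width 1, which upper-bounds the treewidth. Any graph with an edge has treewidth ≥ 1, and G has the edge 0–2. The upper and lower bounds meet at 1, so that is the treewidth.

Treewidth 1.
One such decomposition:
Bags: B1 = {0, 2}  B2 = {1, 2}
Tree: B1–B2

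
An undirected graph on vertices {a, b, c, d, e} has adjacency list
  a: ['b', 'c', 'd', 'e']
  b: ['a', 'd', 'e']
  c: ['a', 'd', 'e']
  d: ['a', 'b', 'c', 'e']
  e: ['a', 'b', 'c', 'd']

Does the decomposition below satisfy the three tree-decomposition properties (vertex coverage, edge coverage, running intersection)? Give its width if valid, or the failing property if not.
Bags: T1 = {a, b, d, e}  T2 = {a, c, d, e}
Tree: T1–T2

Every vertex of G appears in some bag (union = {a, b, c, d, e}); every edge is covered by a bag; and for each vertex v the set of bags containing v is connected in the bag tree. The decomposition is therefore valid. The largest bag has 4 vertices, so the width is 3.

Yes; width 3.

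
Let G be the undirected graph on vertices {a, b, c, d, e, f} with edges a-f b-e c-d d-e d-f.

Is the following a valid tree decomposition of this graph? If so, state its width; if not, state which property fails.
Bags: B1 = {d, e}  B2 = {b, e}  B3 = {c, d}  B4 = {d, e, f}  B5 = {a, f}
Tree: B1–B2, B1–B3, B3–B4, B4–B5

No — bags containing vertex e are not connected in the tree.

A tree decomposition must satisfy three properties: every vertex lies in some bag; for every edge, both endpoints lie together in some bag; and for every vertex, the bags containing it form a connected subtree. Here bags containing vertex e are not connected in the tree, so the decomposition is invalid.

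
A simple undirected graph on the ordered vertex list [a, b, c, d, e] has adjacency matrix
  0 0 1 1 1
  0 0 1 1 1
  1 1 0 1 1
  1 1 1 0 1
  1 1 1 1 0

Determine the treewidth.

A width-3 tree decomposition is:
Bags: B1 = {b, c, d, e}  B2 = {a, c, d, e}
Tree: B1–B2
Every bag has size at most 4, so the width is 4 − 1 = 3 and tw(G) ≤ 3. For the lower bound, the 4 vertices {a, c, d, e} are pairwise adjacent, and any tree decomposition puts a clique entirely inside one bag — forcing width ≥ 3. Combining the bounds, tw(G) = 3.

3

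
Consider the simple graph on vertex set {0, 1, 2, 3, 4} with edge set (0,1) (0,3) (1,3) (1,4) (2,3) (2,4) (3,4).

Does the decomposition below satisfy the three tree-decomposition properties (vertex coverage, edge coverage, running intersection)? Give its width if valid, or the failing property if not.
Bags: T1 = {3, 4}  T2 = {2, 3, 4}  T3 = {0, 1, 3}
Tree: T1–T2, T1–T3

No — edge (1,4) lies in no bag.

A tree decomposition must satisfy three properties: every vertex lies in some bag; for every edge, both endpoints lie together in some bag; and for every vertex, the bags containing it form a connected subtree. Here edge (1,4) lies in no bag, so the decomposition is invalid.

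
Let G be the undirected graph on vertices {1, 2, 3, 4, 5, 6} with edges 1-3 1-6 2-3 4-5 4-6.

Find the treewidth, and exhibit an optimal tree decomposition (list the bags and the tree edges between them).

Treewidth 1.
One optimal decomposition is:
Bags: B1 = {4, 5}  B2 = {4, 6}  B3 = {1, 6}  B4 = {1, 3}  B5 = {2, 3}
Tree: B1–B2, B2–B3, B3–B4, B4–B5

The largest bag has 2 vertices, giving width 1; this decomposition certifies tw(G) ≤ 1. Since G has at least one edge (e.g. 5–4), it is not an edgeless graph, so tw(G) ≥ 1. Hence tw(G) = 1 exactly.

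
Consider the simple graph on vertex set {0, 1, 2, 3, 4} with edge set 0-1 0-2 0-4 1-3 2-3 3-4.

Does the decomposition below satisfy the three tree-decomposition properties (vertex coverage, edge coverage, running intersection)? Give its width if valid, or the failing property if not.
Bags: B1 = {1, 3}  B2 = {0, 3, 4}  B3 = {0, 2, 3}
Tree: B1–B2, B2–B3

No — edge (0,1) lies in no bag.

A tree decomposition must satisfy three properties: every vertex lies in some bag; for every edge, both endpoints lie together in some bag; and for every vertex, the bags containing it form a connected subtree. Here edge (0,1) lies in no bag, so the decomposition is invalid.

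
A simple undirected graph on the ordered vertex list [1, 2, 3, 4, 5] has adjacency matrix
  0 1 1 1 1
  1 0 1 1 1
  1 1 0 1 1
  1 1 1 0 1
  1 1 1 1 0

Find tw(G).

4

A width-4 tree decomposition is:
Bags: B1 = {1, 2, 3, 4, 5}
Tree: (single bag)
A single bag containing all 5 vertices is trivially a valid decomposition of width 4. Conversely, {1, 2, 3, 4, 5} is a clique of size 5, and the vertices of any clique must share a bag in every tree decomposition; so some bag has ≥ 5 vertices and tw(G) ≥ 4. Combining the bounds, tw(G) = 4.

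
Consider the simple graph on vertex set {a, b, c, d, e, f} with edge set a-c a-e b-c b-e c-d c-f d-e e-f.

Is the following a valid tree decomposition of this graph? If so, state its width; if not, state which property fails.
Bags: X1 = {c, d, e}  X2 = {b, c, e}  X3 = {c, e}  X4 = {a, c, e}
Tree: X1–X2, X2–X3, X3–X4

No — vertex f appears in no bag.

A tree decomposition must satisfy three properties: every vertex lies in some bag; for every edge, both endpoints lie together in some bag; and for every vertex, the bags containing it form a connected subtree. Here vertex f appears in no bag, so the decomposition is invalid.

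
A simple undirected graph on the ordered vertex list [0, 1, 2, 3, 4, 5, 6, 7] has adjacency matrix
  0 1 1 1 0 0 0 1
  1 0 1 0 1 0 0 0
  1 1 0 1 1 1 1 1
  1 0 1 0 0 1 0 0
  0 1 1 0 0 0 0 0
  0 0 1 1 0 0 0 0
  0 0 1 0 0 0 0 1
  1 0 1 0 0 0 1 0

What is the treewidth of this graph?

2

A width-2 tree decomposition is:
Bags: B1 = {0, 2, 7}  B2 = {0, 1, 2}  B3 = {1, 2, 4}  B4 = {0, 2, 3}  B5 = {2, 6, 7}  B6 = {2, 3, 5}
Tree: B1–B2, B2–B3, B2–B4, B1–B5, B4–B6
Each bag holds 3 vertices, so the decomposition has width 2, which upper-bounds the treewidth. On the other hand G contains the 3-clique {0, 1, 2}. A clique must lie in a single bag of any decomposition, so no decomposition can have width below 2. Therefore the treewidth is 2.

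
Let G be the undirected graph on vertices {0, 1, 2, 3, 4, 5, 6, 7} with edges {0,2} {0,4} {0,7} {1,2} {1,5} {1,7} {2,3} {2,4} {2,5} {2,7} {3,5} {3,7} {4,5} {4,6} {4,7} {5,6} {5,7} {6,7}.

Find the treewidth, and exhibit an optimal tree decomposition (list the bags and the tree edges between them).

Treewidth 3.
Bags: B1 = {2, 4, 5, 7}  B2 = {0, 2, 4, 7}  B3 = {2, 3, 5, 7}  B4 = {1, 2, 5, 7}  B5 = {4, 5, 6, 7}
Tree: B1–B2, B1–B3, B1–B4, B1–B5

The largest bag has 4 vertices, giving width 3; this decomposition certifies tw(G) ≤ 3. For the lower bound, the 4 vertices {0, 2, 4, 7} are pairwise adjacent, and any tree decomposition puts a clique entirely inside one bag — forcing width ≥ 3. Therefore the treewidth is 3.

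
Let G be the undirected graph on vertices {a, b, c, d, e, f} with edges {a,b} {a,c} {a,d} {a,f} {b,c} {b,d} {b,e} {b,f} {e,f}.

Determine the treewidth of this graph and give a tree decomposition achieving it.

Treewidth 2.
One such decomposition:
Bags: B1 = {a, b, f}  B2 = {a, b, d}  B3 = {a, b, c}  B4 = {b, e, f}
Tree: B1–B2, B1–B3, B1–B4

The largest bag has 3 vertices, giving width 2; this decomposition certifies tw(G) ≤ 2. On the other hand G contains the 3-clique {b, e, f}. A clique must lie in a single bag of any decomposition, so no decomposition can have width below 2. Combining the bounds, tw(G) = 2.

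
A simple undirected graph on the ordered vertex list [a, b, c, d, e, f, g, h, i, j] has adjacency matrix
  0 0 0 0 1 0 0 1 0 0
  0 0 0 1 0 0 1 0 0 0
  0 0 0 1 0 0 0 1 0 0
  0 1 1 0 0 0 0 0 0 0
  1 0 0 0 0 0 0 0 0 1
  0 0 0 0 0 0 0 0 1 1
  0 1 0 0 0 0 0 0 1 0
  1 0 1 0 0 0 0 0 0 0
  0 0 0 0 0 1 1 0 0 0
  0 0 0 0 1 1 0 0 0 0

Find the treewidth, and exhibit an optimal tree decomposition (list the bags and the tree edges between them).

Treewidth 2.
One such decomposition:
Bags: B1 = {c, d, h}  B2 = {b, d, h}  B3 = {b, g, h}  B4 = {g, h, i}  B5 = {f, h, i}  B6 = {f, h, j}  B7 = {e, h, j}  B8 = {a, e, h}
Tree: B1–B2, B2–B3, B3–B4, B4–B5, B5–B6, B6–B7, B7–B8

Each bag holds 3 vertices, so the decomposition has width 2, which upper-bounds the treewidth. The edges h–c–d–b–g–i–f–j–e–a–h form a cycle, so G is not a tree and its treewidth is at least 2. Combining the bounds, tw(G) = 2.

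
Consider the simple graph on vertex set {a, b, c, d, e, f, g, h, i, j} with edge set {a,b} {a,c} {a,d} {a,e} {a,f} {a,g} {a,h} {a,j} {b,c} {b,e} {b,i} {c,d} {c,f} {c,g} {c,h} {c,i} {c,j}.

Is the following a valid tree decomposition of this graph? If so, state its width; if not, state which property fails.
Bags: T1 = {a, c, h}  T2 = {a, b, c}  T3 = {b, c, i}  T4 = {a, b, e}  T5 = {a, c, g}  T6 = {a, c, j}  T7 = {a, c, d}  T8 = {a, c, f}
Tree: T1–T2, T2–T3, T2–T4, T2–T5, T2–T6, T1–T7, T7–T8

Every vertex of G appears in some bag (union = {a, b, c, d, e, f, g, h, i, j}); every edge is covered by a bag; and for each vertex v the set of bags containing v is connected in the bag tree. The decomposition is therefore valid. The largest bag has 3 vertices, so the width is 2.

Yes; width 2.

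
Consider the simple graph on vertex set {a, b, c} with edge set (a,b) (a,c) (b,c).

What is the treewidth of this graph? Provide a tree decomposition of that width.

With just one bag of size 3, the width is 3 − 1 = 2, so tw(G) ≤ 2. On the other hand G contains the 3-clique {a, b, c}. A clique must lie in a single bag of any decomposition, so no decomposition can have width below 2. Hence tw(G) = 2 exactly.

Treewidth 2.
Bags: B1 = {a, b, c}
Tree: (single bag)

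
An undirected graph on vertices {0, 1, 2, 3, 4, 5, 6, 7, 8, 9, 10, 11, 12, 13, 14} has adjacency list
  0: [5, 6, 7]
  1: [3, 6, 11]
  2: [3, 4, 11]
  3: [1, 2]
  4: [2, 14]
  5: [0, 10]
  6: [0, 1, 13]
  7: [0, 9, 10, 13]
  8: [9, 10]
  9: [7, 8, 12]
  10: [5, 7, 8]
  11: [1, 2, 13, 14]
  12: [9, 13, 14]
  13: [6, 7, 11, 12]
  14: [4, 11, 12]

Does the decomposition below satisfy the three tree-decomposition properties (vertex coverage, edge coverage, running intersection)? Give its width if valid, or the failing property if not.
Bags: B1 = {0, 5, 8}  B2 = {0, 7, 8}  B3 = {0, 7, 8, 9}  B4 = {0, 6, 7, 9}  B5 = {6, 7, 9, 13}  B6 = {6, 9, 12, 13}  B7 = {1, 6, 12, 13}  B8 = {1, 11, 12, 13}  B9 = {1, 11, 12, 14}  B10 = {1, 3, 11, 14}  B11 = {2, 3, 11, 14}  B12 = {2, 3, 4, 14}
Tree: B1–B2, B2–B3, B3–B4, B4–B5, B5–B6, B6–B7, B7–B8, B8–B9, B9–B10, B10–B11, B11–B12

No — vertex 10 appears in no bag.

A tree decomposition must satisfy three properties: every vertex lies in some bag; for every edge, both endpoints lie together in some bag; and for every vertex, the bags containing it form a connected subtree. Here vertex 10 appears in no bag, so the decomposition is invalid.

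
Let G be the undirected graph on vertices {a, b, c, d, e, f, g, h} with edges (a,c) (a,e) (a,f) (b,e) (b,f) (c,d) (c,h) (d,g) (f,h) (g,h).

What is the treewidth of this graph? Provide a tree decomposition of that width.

Every bag has size at most 3, so the width is 3 − 1 = 2 and tw(G) ≤ 2. For the lower bound, G contains the cycle e–b–f–a–e, so G is not a forest; only forests have treewidth ≤ 1, hence tw(G) ≥ 2. Therefore the treewidth is 2.

Treewidth 2.
Bags: B1 = {a, b, e}  B2 = {a, b, f}  B3 = {a, c, f}  B4 = {c, f, h}  B5 = {c, d, h}  B6 = {d, g, h}
Tree: B1–B2, B2–B3, B3–B4, B4–B5, B5–B6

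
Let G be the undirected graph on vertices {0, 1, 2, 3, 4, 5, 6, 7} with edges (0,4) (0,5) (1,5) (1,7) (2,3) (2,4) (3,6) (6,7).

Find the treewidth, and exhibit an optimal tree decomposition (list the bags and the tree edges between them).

Every bag has size at most 3, so the width is 3 − 1 = 2 and tw(G) ≤ 2. The edges 6–3–2–4–0–5–1–7–6 form a cycle, so G is not a tree and its treewidth is at least 2. Hence tw(G) = 2 exactly.

Treewidth 2.
One optimal decomposition is:
Bags: B1 = {2, 3, 6}  B2 = {2, 4, 6}  B3 = {0, 4, 6}  B4 = {0, 5, 6}  B5 = {1, 5, 6}  B6 = {1, 6, 7}
Tree: B1–B2, B2–B3, B3–B4, B4–B5, B5–B6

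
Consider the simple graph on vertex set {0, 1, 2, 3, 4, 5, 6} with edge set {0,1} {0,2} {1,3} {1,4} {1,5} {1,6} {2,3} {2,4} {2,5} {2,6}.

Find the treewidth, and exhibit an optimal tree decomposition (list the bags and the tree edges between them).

Every bag has size at most 3, so the width is 3 − 1 = 2 and tw(G) ≤ 2. For the lower bound, G contains the cycle 1–6–2–5–1, so G is not a forest; only forests have treewidth ≤ 1, hence tw(G) ≥ 2. Combining the bounds, tw(G) = 2.

Treewidth 2.
Bags: B1 = {1, 2, 6}  B2 = {1, 2, 5}  B3 = {0, 1, 2}  B4 = {1, 2, 4}  B5 = {1, 2, 3}
Tree: B1–B2, B2–B3, B3–B4, B4–B5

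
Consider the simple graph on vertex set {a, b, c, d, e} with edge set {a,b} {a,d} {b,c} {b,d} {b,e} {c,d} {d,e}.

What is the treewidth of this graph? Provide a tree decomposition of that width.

Treewidth 2.
Bags: B1 = {b, c, d}  B2 = {b, d, e}  B3 = {a, b, d}
Tree: B1–B2, B1–B3

Every bag has size at most 3, so the width is 3 − 1 = 2 and tw(G) ≤ 2. For the lower bound, the 3 vertices {b, d, e} are pairwise adjacent, and any tree decomposition puts a clique entirely inside one bag — forcing width ≥ 2. Hence tw(G) = 2 exactly.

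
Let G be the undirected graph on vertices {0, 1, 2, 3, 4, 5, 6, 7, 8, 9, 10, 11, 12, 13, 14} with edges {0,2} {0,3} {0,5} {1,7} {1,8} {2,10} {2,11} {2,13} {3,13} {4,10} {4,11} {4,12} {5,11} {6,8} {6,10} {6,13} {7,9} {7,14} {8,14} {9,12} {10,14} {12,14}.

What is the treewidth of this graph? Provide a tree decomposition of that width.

The largest bag has 4 vertices, giving width 3; this decomposition certifies tw(G) ≤ 3. For the lower bound: the 4 vertex sets {0,3,5}, {13}, {2}, {4,6,10,11} are disjoint, each induces a connected subgraph, and every pair is joined by at least one edge of G. Contracting each set to a single vertex therefore yields K_{4} as a minor, and since treewidth is minor-monotone, tw(G) ≥ tw(K_{4}) = 3. Therefore the treewidth is 3.

Treewidth 3.
One such decomposition:
Bags: B1 = {0, 3, 5, 13}  B2 = {0, 2, 5, 13}  B3 = {2, 5, 11, 13}  B4 = {2, 6, 11, 13}  B5 = {2, 6, 10, 11}  B6 = {4, 6, 10, 11}  B7 = {4, 6, 8, 10}  B8 = {4, 8, 10, 14}  B9 = {4, 8, 12, 14}  B10 = {1, 8, 12, 14}  B11 = {1, 7, 12, 14}  B12 = {1, 7, 9, 12}
Tree: B1–B2, B2–B3, B3–B4, B4–B5, B5–B6, B6–B7, B7–B8, B8–B9, B9–B10, B10–B11, B11–B12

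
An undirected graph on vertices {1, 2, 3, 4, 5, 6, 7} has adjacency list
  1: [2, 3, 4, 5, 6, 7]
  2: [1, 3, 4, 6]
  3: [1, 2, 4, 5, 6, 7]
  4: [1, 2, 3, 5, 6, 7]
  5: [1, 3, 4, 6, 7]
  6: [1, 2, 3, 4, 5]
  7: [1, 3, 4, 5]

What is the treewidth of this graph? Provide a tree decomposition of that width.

Treewidth 4.
One such decomposition:
Bags: B1 = {1, 2, 3, 4, 6}  B2 = {1, 3, 4, 5, 6}  B3 = {1, 3, 4, 5, 7}
Tree: B1–B2, B2–B3

Every bag has size at most 5, so the width is 5 − 1 = 4 and tw(G) ≤ 4. Conversely, {1, 2, 3, 4, 6} is a clique of size 5, and the vertices of any clique must share a bag in every tree decomposition; so some bag has ≥ 5 vertices and tw(G) ≥ 4. The upper and lower bounds meet at 4, so that is the treewidth.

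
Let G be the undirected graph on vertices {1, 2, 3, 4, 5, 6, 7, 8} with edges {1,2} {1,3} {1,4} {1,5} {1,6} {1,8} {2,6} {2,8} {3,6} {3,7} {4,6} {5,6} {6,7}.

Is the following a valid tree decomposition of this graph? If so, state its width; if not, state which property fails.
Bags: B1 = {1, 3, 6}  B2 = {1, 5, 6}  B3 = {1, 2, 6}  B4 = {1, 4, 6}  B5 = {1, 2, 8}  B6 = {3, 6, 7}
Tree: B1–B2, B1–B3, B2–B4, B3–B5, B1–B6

Yes; width 2.

Checking the three conditions: (i) the bags cover all of {1, 2, 3, 4, 5, 6, 7, 8}; (ii) for each edge, some bag contains both endpoints; (iii) the bags containing any fixed vertex form a subtree. All hold, so the decomposition is valid with width 3 − 1 = 2.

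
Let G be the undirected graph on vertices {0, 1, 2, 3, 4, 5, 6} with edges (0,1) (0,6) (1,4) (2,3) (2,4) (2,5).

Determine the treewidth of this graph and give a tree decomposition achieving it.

Treewidth 1.
One such decomposition:
Bags: B1 = {1, 4}  B2 = {0, 1}  B3 = {2, 4}  B4 = {2, 3}  B5 = {2, 5}  B6 = {0, 6}
Tree: B1–B2, B1–B3, B3–B4, B3–B5, B2–B6

Each bag holds 2 vertices, so the decomposition has width 1, which upper-bounds the treewidth. Since G has at least one edge (e.g. 4–1), it is not an edgeless graph, so tw(G) ≥ 1. Hence tw(G) = 1 exactly.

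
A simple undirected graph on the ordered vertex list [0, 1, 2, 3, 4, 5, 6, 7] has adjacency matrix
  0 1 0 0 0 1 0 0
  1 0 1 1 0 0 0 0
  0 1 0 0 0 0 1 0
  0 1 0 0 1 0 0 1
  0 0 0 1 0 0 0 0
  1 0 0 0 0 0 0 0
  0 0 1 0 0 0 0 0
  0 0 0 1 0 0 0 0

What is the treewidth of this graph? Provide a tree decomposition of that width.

Treewidth 1.
One such decomposition:
Bags: B1 = {2, 6}  B2 = {1, 2}  B3 = {0, 1}  B4 = {1, 3}  B5 = {0, 5}  B6 = {3, 4}  B7 = {3, 7}
Tree: B1–B2, B2–B3, B3–B4, B3–B5, B4–B6, B4–B7

Each bag holds 2 vertices, so the decomposition has width 1, which upper-bounds the treewidth. G has an edge, so its treewidth is at least 1. Combining the bounds, tw(G) = 1.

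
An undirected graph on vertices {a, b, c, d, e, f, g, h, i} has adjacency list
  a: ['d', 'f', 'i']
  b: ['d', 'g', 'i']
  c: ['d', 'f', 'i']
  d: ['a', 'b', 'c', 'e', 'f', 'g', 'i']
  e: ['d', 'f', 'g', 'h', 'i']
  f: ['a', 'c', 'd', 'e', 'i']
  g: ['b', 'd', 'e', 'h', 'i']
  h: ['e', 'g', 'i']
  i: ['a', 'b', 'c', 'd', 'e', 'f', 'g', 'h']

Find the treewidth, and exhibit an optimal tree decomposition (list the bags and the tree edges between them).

Every bag has size at most 4, so the width is 4 − 1 = 3 and tw(G) ≤ 3. Conversely, {d, e, g, i} is a clique of size 4, and the vertices of any clique must share a bag in every tree decomposition; so some bag has ≥ 4 vertices and tw(G) ≥ 3. Hence tw(G) = 3 exactly.

Treewidth 3.
Bags: B1 = {d, e, g, i}  B2 = {d, e, f, i}  B3 = {b, d, g, i}  B4 = {a, d, f, i}  B5 = {c, d, f, i}  B6 = {e, g, h, i}
Tree: B1–B2, B1–B3, B2–B4, B4–B5, B1–B6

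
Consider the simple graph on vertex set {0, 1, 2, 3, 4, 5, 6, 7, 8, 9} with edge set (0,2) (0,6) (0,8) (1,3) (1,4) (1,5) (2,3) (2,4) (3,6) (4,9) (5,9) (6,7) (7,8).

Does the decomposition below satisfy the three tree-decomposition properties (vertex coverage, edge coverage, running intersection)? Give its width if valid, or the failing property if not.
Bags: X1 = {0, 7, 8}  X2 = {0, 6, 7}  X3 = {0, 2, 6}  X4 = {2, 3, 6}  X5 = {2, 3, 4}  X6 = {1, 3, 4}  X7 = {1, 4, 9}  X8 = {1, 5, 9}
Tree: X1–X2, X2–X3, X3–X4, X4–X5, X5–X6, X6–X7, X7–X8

Every vertex of G appears in some bag (union = {0, 1, 2, 3, 4, 5, 6, 7, 8, 9}); every edge is covered by a bag; and for each vertex v the set of bags containing v is connected in the bag tree. The decomposition is therefore valid. The largest bag has 3 vertices, so the width is 2.

Yes; width 2.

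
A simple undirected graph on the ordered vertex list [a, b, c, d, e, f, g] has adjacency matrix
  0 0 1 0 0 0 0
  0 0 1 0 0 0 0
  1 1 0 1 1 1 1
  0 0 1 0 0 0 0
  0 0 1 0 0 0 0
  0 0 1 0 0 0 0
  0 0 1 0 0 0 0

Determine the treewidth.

1

A width-1 tree decomposition is:
Bags: B1 = {c, f}  B2 = {a, c}  B3 = {c, d}  B4 = {b, c}  B5 = {c, g}  B6 = {c, e}
Tree: B1–B2, B1–B3, B2–B4, B3–B5, B5–B6
Each bag holds 2 vertices, so the decomposition has width 1, which upper-bounds the treewidth. G has an edge, so its treewidth is at least 1. Combining the bounds, tw(G) = 1.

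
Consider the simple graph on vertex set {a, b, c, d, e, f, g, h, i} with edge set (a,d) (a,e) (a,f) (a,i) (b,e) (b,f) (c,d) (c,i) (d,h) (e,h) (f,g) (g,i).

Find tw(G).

A width-3 tree decomposition is:
Bags: B1 = {b, e, f, g}  B2 = {a, e, f, g}  B3 = {a, e, g, i}  B4 = {a, e, h, i}  B5 = {a, d, h, i}  B6 = {c, d, h, i}
Tree: B1–B2, B2–B3, B3–B4, B4–B5, B5–B6
Each bag holds 4 vertices, so the decomposition has width 3, which upper-bounds the treewidth. For the lower bound: the 4 vertex sets {b,f,g}, {e}, {a}, {c,d,h,i} are disjoint, each induces a connected subgraph, and every pair is joined by at least one edge of G. Contracting each set to a single vertex therefore yields K_{4} as a minor, and since treewidth is minor-monotone, tw(G) ≥ tw(K_{4}) = 3. The upper and lower bounds meet at 3, so that is the treewidth.

3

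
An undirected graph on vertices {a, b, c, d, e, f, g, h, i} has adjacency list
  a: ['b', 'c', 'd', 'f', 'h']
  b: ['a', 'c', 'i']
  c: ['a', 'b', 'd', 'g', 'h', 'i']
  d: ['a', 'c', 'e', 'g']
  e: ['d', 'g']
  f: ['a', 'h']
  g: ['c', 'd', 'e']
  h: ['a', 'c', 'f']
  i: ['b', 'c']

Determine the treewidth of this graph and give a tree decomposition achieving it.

Treewidth 2.
One optimal decomposition is:
Bags: B1 = {b, c, i}  B2 = {a, b, c}  B3 = {a, c, d}  B4 = {a, c, h}  B5 = {a, f, h}  B6 = {c, d, g}  B7 = {d, e, g}
Tree: B1–B2, B2–B3, B2–B4, B4–B5, B3–B6, B6–B7

Each bag holds 3 vertices, so the decomposition has width 2, which upper-bounds the treewidth. For the lower bound, the 3 vertices {d, e, g} are pairwise adjacent, and any tree decomposition puts a clique entirely inside one bag — forcing width ≥ 2. Hence tw(G) = 2 exactly.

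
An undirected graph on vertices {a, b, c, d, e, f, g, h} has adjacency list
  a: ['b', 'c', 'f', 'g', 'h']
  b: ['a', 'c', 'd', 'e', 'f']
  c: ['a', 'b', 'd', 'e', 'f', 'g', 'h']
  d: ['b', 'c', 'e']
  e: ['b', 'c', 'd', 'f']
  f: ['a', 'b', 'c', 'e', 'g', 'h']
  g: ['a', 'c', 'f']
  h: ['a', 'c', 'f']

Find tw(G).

A width-3 tree decomposition is:
Bags: B1 = {a, b, c, f}  B2 = {a, c, f, g}  B3 = {b, c, e, f}  B4 = {a, c, f, h}  B5 = {b, c, d, e}
Tree: B1–B2, B1–B3, B1–B4, B3–B5
Each bag holds 4 vertices, so the decomposition has width 3, which upper-bounds the treewidth. For the lower bound, the 4 vertices {b, c, d, e} are pairwise adjacent, and any tree decomposition puts a clique entirely inside one bag — forcing width ≥ 3. Combining the bounds, tw(G) = 3.

3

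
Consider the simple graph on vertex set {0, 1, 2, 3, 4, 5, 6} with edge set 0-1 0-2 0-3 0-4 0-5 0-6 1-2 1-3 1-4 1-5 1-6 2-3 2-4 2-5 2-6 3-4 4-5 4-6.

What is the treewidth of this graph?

A width-4 tree decomposition is:
Bags: B1 = {0, 1, 2, 4, 6}  B2 = {0, 1, 2, 4, 5}  B3 = {0, 1, 2, 3, 4}
Tree: B1–B2, B1–B3
Every bag has size at most 5, so the width is 5 − 1 = 4 and tw(G) ≤ 4. Conversely, {0, 1, 2, 3, 4} is a clique of size 5, and the vertices of any clique must share a bag in every tree decomposition; so some bag has ≥ 5 vertices and tw(G) ≥ 4. Hence tw(G) = 4 exactly.

4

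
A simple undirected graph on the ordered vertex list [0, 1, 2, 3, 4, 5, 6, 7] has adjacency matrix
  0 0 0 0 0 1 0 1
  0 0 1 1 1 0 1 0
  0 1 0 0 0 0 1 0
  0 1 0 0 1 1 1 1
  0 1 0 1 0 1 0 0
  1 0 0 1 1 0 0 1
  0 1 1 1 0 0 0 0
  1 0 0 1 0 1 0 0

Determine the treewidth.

2

A width-2 tree decomposition is:
Bags: B1 = {1, 3, 4}  B2 = {3, 4, 5}  B3 = {1, 3, 6}  B4 = {3, 5, 7}  B5 = {1, 2, 6}  B6 = {0, 5, 7}
Tree: B1–B2, B1–B3, B2–B4, B3–B5, B4–B6
Every bag has size at most 3, so the width is 3 − 1 = 2 and tw(G) ≤ 2. For the lower bound, the 3 vertices {0, 5, 7} are pairwise adjacent, and any tree decomposition puts a clique entirely inside one bag — forcing width ≥ 2. The upper and lower bounds meet at 2, so that is the treewidth.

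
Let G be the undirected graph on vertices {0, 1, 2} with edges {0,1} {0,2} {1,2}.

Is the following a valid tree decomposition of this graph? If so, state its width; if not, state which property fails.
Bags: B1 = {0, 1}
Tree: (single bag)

A tree decomposition must satisfy three properties: every vertex lies in some bag; for every edge, both endpoints lie together in some bag; and for every vertex, the bags containing it form a connected subtree. Here vertex 2 appears in no bag, so the decomposition is invalid.

No — vertex 2 appears in no bag.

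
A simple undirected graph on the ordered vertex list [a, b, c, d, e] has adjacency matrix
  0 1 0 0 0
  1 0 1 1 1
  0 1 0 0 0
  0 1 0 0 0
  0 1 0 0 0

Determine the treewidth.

1

A width-1 tree decomposition is:
Bags: B1 = {a, b}  B2 = {b, d}  B3 = {b, c}  B4 = {b, e}
Tree: B1–B2, B1–B3, B2–B4
Every bag has size at most 2, so the width is 2 − 1 = 1 and tw(G) ≤ 1. G has an edge, so its treewidth is at least 1. Therefore the treewidth is 1.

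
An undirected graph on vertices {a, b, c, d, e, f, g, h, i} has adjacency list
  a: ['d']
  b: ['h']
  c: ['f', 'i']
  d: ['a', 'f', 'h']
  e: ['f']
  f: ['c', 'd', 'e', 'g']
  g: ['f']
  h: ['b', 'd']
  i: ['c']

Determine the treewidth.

1

A width-1 tree decomposition is:
Bags: B1 = {c, f}  B2 = {d, f}  B3 = {d, h}  B4 = {c, i}  B5 = {b, h}  B6 = {e, f}  B7 = {a, d}  B8 = {f, g}
Tree: B1–B2, B2–B3, B1–B4, B3–B5, B1–B6, B2–B7, B2–B8
The largest bag has 2 vertices, giving width 1; this decomposition certifies tw(G) ≤ 1. G has an edge, so its treewidth is at least 1. Combining the bounds, tw(G) = 1.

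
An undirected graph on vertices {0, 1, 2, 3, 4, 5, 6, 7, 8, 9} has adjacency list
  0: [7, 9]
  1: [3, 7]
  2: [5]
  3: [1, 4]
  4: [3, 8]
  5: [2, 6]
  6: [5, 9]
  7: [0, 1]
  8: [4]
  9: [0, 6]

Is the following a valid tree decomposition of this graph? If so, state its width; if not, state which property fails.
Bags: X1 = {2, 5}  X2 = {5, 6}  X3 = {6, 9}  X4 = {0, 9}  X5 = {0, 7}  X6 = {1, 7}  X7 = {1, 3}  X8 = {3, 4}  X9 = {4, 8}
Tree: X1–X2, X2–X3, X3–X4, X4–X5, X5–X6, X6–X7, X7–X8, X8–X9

Yes; width 1.

Checking the three conditions: (i) the bags cover all of {0, 1, 2, 3, 4, 5, 6, 7, 8, 9}; (ii) for each edge, some bag contains both endpoints; (iii) the bags containing any fixed vertex form a subtree. All hold, so the decomposition is valid with width 2 − 1 = 1.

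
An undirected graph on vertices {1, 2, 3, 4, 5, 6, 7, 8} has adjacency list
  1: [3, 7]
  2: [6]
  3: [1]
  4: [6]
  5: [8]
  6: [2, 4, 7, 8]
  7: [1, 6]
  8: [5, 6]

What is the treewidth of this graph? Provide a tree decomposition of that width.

Every bag has size at most 2, so the width is 2 − 1 = 1 and tw(G) ≤ 1. Since G has at least one edge (e.g. 5–8), it is not an edgeless graph, so tw(G) ≥ 1. The upper and lower bounds meet at 1, so that is the treewidth.

Treewidth 1.
One such decomposition:
Bags: B1 = {5, 8}  B2 = {6, 8}  B3 = {2, 6}  B4 = {6, 7}  B5 = {1, 7}  B6 = {1, 3}  B7 = {4, 6}
Tree: B1–B2, B2–B3, B3–B4, B4–B5, B5–B6, B2–B7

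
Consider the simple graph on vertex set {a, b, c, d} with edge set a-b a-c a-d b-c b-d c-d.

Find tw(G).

3

A width-3 tree decomposition is:
Bags: B1 = {a, b, c, d}
Tree: (single bag)
A single bag containing all 4 vertices is trivially a valid decomposition of width 3. For the lower bound, the 4 vertices {a, b, c, d} are pairwise adjacent, and any tree decomposition puts a clique entirely inside one bag — forcing width ≥ 3. Combining the bounds, tw(G) = 3.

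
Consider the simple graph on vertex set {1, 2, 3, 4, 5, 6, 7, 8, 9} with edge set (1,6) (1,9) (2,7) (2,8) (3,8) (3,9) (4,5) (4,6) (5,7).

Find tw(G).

2

A width-2 tree decomposition is:
Bags: B1 = {3, 8, 9}  B2 = {2, 8, 9}  B3 = {2, 7, 9}  B4 = {5, 7, 9}  B5 = {4, 5, 9}  B6 = {4, 6, 9}  B7 = {1, 6, 9}
Tree: B1–B2, B2–B3, B3–B4, B4–B5, B5–B6, B6–B7
The largest bag has 3 vertices, giving width 2; this decomposition certifies tw(G) ≤ 2. The edges 9–3–8–2–7–5–4–6–1–9 form a cycle, so G is not a tree and its treewidth is at least 2. Combining the bounds, tw(G) = 2.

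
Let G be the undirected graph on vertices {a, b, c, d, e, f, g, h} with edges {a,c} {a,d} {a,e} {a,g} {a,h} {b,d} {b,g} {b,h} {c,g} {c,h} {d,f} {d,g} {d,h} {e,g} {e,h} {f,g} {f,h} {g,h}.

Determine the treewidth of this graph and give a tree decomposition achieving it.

Treewidth 3.
Bags: B1 = {a, d, g, h}  B2 = {a, e, g, h}  B3 = {a, c, g, h}  B4 = {b, d, g, h}  B5 = {d, f, g, h}
Tree: B1–B2, B2–B3, B1–B4, B4–B5

Every bag has size at most 4, so the width is 4 − 1 = 3 and tw(G) ≤ 3. On the other hand G contains the 4-clique {d, f, g, h}. A clique must lie in a single bag of any decomposition, so no decomposition can have width below 3. Hence tw(G) = 3 exactly.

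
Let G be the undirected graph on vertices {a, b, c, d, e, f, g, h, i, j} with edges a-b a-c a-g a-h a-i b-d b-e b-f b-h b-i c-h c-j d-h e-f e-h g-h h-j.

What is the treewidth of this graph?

2

A width-2 tree decomposition is:
Bags: B1 = {a, c, h}  B2 = {c, h, j}  B3 = {a, b, h}  B4 = {a, b, i}  B5 = {b, e, h}  B6 = {b, e, f}  B7 = {a, g, h}  B8 = {b, d, h}
Tree: B1–B2, B1–B3, B3–B4, B3–B5, B5–B6, B3–B7, B3–B8
The largest bag has 3 vertices, giving width 2; this decomposition certifies tw(G) ≤ 2. On the other hand G contains the 3-clique {a, g, h}. A clique must lie in a single bag of any decomposition, so no decomposition can have width below 2. Combining the bounds, tw(G) = 2.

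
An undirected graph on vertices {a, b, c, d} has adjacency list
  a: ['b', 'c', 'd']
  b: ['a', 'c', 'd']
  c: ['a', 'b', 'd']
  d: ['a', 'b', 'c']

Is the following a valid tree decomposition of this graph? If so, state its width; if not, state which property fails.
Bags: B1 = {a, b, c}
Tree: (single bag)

No — vertex d appears in no bag.

A tree decomposition must satisfy three properties: every vertex lies in some bag; for every edge, both endpoints lie together in some bag; and for every vertex, the bags containing it form a connected subtree. Here vertex d appears in no bag, so the decomposition is invalid.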